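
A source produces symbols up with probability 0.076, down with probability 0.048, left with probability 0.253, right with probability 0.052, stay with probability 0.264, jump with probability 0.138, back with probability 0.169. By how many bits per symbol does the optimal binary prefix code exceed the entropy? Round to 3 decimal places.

Entropy H = −Σ p log₂ p ≈ 2.5513 bits.
Huffman merges: 6/125+13/250→1/10; 19/250+1/10→22/125; 69/500+169/1000→307/1000; 22/125+253/1000→429/1000; 33/125+307/1000→571/1000; 429/1000+571/1000→1. L = 2583/1000 ≈ 2.5830.
L − H = 2.5830 − 2.5513 = 0.032 bits.

0.032 bits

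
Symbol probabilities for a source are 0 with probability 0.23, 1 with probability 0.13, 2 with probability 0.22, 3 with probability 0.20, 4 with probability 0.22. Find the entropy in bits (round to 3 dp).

H = −Σ pᵢ log₂ pᵢ.
−0.23·log₂(0.23) = 0.4877
−0.13·log₂(0.13) = 0.3826
−0.22·log₂(0.22) = 0.4806
−0.20·log₂(0.20) = 0.4644
−0.22·log₂(0.22) = 0.4806
Sum ≈ 2.2958 → 2.296 bits.

2.296 bits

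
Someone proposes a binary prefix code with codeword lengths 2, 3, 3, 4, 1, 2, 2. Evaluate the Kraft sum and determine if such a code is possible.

With common denominator 2^4 = 16: Σ 2^(−ℓᵢ) = 4/16 + 2/16 + 2/16 + 1/16 + 8/16 + 4/16 + 4/16 = 25/16 = 1.5625.
Kraft's inequality requires Σ ≤ 1; here Σ = 1.5625 > 1, so no such prefix code exists.

1.5625; no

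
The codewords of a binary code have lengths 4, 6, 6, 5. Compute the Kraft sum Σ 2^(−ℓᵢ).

0.125

With common denominator 2^6 = 64: Σ 2^(−ℓᵢ) = 4/64 + 1/64 + 1/64 + 2/64 = 8/64 = 0.125.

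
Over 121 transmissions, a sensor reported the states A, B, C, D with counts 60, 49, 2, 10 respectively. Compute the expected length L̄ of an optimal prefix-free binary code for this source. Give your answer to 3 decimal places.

1.603 bits/symbol

Probabilities are the counts divided by 121.
Repeatedly combine the two least-probable nodes; the expected code length is the sum of the merged weights.
merge 2/121 + 10/121 → 12/121
merge 12/121 + 49/121 → 61/121
merge 60/121 + 61/121 → 1
L = 12/121 + 61/121 + 1 = 194/121 ≈ 1.603 bits/symbol.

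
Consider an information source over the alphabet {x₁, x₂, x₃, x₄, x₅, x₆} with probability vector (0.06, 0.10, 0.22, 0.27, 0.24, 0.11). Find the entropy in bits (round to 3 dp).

H = −Σ pᵢ log₂ pᵢ.
−0.06·log₂(0.06) = 0.2435
−0.10·log₂(0.10) = 0.3322
−0.22·log₂(0.22) = 0.4806
−0.27·log₂(0.27) = 0.5100
−0.24·log₂(0.24) = 0.4941
−0.11·log₂(0.11) = 0.3503
Sum ≈ 2.4107 → 2.411 bits.

2.411 bits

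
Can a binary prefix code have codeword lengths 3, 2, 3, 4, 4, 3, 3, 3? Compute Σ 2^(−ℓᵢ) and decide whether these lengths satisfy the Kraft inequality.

1; yes

With common denominator 2^4 = 16: Σ 2^(−ℓᵢ) = 2/16 + 4/16 + 2/16 + 1/16 + 1/16 + 2/16 + 2/16 + 2/16 = 16/16 = 1.
Kraft's inequality requires Σ ≤ 1; here Σ = 1 ≤ 1, so such a prefix code exists.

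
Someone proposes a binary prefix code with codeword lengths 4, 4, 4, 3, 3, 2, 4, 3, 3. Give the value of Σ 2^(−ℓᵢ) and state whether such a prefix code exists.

With common denominator 2^4 = 16: Σ 2^(−ℓᵢ) = 1/16 + 1/16 + 1/16 + 2/16 + 2/16 + 4/16 + 1/16 + 2/16 + 2/16 = 16/16 = 1.
Kraft's inequality requires Σ ≤ 1; here Σ = 1 ≤ 1, so such a prefix code exists.

1; yes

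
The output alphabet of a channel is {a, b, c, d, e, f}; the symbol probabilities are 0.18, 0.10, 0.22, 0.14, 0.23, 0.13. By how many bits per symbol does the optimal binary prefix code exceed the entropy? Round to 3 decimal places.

0.025 bits

Entropy H = −Σ p log₂ p ≈ 2.5255 bits.
Huffman merges: 1/10+13/100→23/100; 7/50+9/50→8/25; 11/50+23/100→9/20; 23/100+8/25→11/20; 9/20+11/20→1. L = 51/20 ≈ 2.5500.
L − H = 2.5500 − 2.5255 = 0.025 bits.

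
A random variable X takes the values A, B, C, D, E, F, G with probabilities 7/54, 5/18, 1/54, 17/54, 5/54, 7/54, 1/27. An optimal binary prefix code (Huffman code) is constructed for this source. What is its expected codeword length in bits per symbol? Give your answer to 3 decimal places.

2.463 bits/symbol

Repeatedly combine the two least-probable nodes; the expected code length is the sum of the merged weights.
merge 1/54 + 1/27 → 1/18
merge 1/18 + 5/54 → 4/27
merge 7/54 + 7/54 → 7/27
merge 4/27 + 7/27 → 11/27
merge 5/18 + 17/54 → 16/27
merge 11/27 + 16/27 → 1
L = 1/18 + 4/27 + 7/27 + 11/27 + 16/27 + 1 = 133/54 ≈ 2.463 bits/symbol.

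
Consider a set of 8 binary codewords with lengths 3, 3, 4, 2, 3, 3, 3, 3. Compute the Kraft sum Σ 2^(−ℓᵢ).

With common denominator 2^4 = 16: Σ 2^(−ℓᵢ) = 2/16 + 2/16 + 1/16 + 4/16 + 2/16 + 2/16 + 2/16 + 2/16 = 17/16 = 1.0625.

1.0625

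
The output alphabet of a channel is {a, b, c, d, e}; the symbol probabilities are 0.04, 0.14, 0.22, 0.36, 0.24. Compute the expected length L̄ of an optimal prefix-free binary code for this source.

Repeatedly combine the two least-probable nodes; the expected code length is the sum of the merged weights.
merge 1/25 + 7/50 → 9/50
merge 9/50 + 11/50 → 2/5
merge 6/25 + 9/25 → 3/5
merge 2/5 + 3/5 → 1
L = 9/50 + 2/5 + 3/5 + 1 = 109/50 = 2.18 bits/symbol.

2.18 bits/symbol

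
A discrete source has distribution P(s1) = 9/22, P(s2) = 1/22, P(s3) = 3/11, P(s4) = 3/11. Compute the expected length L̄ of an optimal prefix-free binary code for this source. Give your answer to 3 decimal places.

1.909 bits/symbol

Repeatedly combine the two least-probable nodes; the expected code length is the sum of the merged weights.
merge 1/22 + 3/11 → 7/22
merge 3/11 + 7/22 → 13/22
merge 9/22 + 13/22 → 1
L = 7/22 + 13/22 + 1 = 21/11 ≈ 1.909 bits/symbol.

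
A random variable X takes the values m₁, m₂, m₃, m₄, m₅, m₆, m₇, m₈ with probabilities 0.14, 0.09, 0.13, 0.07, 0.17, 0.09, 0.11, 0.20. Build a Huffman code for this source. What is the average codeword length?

Repeatedly combine the two least-probable nodes; the expected code length is the sum of the merged weights.
merge 7/100 + 9/100 → 4/25
merge 9/100 + 11/100 → 1/5
merge 13/100 + 7/50 → 27/100
merge 4/25 + 17/100 → 33/100
merge 1/5 + 1/5 → 2/5
merge 27/100 + 33/100 → 3/5
merge 2/5 + 3/5 → 1
L = 4/25 + 1/5 + 27/100 + 33/100 + 2/5 + 3/5 + 1 = 74/25 = 2.96 bits/symbol.

2.96 bits/symbol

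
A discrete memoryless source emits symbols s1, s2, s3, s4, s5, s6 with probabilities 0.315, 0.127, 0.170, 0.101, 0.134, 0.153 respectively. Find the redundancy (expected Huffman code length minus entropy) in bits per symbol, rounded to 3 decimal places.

0.040 bits

Entropy H = −Σ p log₂ p ≈ 2.4747 bits.
Huffman merges: 101/1000+127/1000→57/250; 67/500+153/1000→287/1000; 17/100+57/250→199/500; 287/1000+63/200→301/500; 199/500+301/500→1. L = 503/200 ≈ 2.5150.
L − H = 2.5150 − 2.4747 = 0.040 bits.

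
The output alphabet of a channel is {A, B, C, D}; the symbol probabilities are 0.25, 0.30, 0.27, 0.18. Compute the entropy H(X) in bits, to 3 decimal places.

1.976 bits

H = −Σ pᵢ log₂ pᵢ.
−0.25·log₂(0.25) = 0.5000
−0.30·log₂(0.30) = 0.5211
−0.27·log₂(0.27) = 0.5100
−0.18·log₂(0.18) = 0.4453
Sum ≈ 1.9764 → 1.976 bits.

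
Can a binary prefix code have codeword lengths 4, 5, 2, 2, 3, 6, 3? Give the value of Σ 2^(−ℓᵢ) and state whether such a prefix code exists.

With common denominator 2^6 = 64: Σ 2^(−ℓᵢ) = 4/64 + 2/64 + 16/64 + 16/64 + 8/64 + 1/64 + 8/64 = 55/64 = 0.859375.
Kraft's inequality requires Σ ≤ 1; here Σ = 0.859375 ≤ 1, so such a prefix code exists.

0.859375; yes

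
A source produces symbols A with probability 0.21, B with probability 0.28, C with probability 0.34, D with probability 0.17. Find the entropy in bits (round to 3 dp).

1.951 bits

H = −Σ pᵢ log₂ pᵢ.
−0.21·log₂(0.21) = 0.4728
−0.28·log₂(0.28) = 0.5142
−0.34·log₂(0.34) = 0.5292
−0.17·log₂(0.17) = 0.4346
Sum ≈ 1.9508 → 1.951 bits.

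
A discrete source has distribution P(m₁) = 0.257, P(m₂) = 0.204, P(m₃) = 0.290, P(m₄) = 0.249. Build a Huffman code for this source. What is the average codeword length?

Repeatedly combine the two least-probable nodes; the expected code length is the sum of the merged weights.
merge 51/250 + 249/1000 → 453/1000
merge 257/1000 + 29/100 → 547/1000
merge 453/1000 + 547/1000 → 1
L = 453/1000 + 547/1000 + 1 = 2 bits/symbol.

2 bits/symbol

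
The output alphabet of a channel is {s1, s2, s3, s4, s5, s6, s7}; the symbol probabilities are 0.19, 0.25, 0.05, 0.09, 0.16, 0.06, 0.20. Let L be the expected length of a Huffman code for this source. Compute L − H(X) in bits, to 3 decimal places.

Entropy H = −Σ p log₂ p ≈ 2.6149 bits.
Huffman merges: 1/20+3/50→11/100; 9/100+11/100→1/5; 4/25+19/100→7/20; 1/5+1/5→2/5; 1/4+7/20→3/5; 2/5+3/5→1. L = 133/50 ≈ 2.6600.
L − H = 2.6600 − 2.6149 = 0.045 bits.

0.045 bits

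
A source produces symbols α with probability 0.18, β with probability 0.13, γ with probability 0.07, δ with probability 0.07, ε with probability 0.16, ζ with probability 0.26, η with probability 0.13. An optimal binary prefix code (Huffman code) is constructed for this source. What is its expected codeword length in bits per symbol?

2.7 bits/symbol

Repeatedly combine the two least-probable nodes; the expected code length is the sum of the merged weights.
merge 7/100 + 7/100 → 7/50
merge 13/100 + 13/100 → 13/50
merge 7/50 + 4/25 → 3/10
merge 9/50 + 13/50 → 11/25
merge 13/50 + 3/10 → 14/25
merge 11/25 + 14/25 → 1
L = 7/50 + 13/50 + 3/10 + 11/25 + 14/25 + 1 = 27/10 = 2.7 bits/symbol.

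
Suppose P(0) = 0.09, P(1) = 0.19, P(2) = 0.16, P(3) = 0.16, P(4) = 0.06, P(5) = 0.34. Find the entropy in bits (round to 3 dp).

H = −Σ pᵢ log₂ pᵢ.
−0.09·log₂(0.09) = 0.3127
−0.19·log₂(0.19) = 0.4552
−0.16·log₂(0.16) = 0.4230
−0.16·log₂(0.16) = 0.4230
−0.06·log₂(0.06) = 0.2435
−0.34·log₂(0.34) = 0.5292
Sum ≈ 2.3866 → 2.387 bits.

2.387 bits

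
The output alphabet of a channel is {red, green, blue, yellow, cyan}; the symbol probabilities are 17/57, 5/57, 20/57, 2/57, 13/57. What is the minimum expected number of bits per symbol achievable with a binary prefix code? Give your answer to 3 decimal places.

2.123 bits/symbol

Repeatedly combine the two least-probable nodes; the expected code length is the sum of the merged weights.
merge 2/57 + 5/57 → 7/57
merge 7/57 + 13/57 → 20/57
merge 17/57 + 20/57 → 37/57
merge 20/57 + 37/57 → 1
L = 7/57 + 20/57 + 37/57 + 1 = 121/57 ≈ 2.123 bits/symbol.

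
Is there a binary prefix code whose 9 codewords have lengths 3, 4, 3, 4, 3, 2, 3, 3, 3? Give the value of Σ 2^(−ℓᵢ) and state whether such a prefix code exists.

With common denominator 2^4 = 16: Σ 2^(−ℓᵢ) = 2/16 + 1/16 + 2/16 + 1/16 + 2/16 + 4/16 + 2/16 + 2/16 + 2/16 = 18/16 = 1.125.
Kraft's inequality requires Σ ≤ 1; here Σ = 1.125 > 1, so no such prefix code exists.

1.125; no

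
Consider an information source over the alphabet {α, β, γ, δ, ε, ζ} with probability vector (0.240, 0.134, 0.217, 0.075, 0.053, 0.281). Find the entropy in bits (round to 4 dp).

2.3805 bits

H = −Σ pᵢ log₂ pᵢ.
−0.240·log₂(0.240) = 0.4941
−0.134·log₂(0.134) = 0.3886
−0.217·log₂(0.217) = 0.4783
−0.075·log₂(0.075) = 0.2803
−0.053·log₂(0.053) = 0.2246
−0.281·log₂(0.281) = 0.5146
Sum ≈ 2.3805 → 2.3805 bits.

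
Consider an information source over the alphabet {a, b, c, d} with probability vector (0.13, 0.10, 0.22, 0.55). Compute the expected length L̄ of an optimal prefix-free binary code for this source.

1.68 bits/symbol

Repeatedly combine the two least-probable nodes; the expected code length is the sum of the merged weights.
merge 1/10 + 13/100 → 23/100
merge 11/50 + 23/100 → 9/20
merge 9/20 + 11/20 → 1
L = 23/100 + 9/20 + 1 = 42/25 = 1.68 bits/symbol.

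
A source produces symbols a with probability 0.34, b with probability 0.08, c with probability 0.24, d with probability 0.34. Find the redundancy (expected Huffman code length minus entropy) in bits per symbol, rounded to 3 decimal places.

Entropy H = −Σ p log₂ p ≈ 1.8440 bits.
Huffman merges: 2/25+6/25→8/25; 8/25+17/50→33/50; 17/50+33/50→1. L = 99/50 ≈ 1.9800.
L − H = 1.9800 − 1.8440 = 0.136 bits.

0.136 bits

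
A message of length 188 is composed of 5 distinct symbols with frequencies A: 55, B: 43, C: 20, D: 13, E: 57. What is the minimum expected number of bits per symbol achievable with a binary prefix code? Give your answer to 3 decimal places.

Probabilities are the counts divided by 188.
Repeatedly combine the two least-probable nodes; the expected code length is the sum of the merged weights.
merge 13/188 + 5/47 → 33/188
merge 33/188 + 43/188 → 19/47
merge 55/188 + 57/188 → 28/47
merge 19/47 + 28/47 → 1
L = 33/188 + 19/47 + 28/47 + 1 = 409/188 ≈ 2.176 bits/symbol.

2.176 bits/symbol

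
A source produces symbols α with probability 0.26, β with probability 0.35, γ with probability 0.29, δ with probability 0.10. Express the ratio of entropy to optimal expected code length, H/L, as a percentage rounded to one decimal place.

94.3%

Entropy H = −Σ p log₂ p ≈ 1.8855 bits.
Huffman merges: 1/10+13/50→9/25; 29/100+7/20→16/25; 9/25+16/25→1. L = 2 ≈ 2.0000.
Efficiency = H/L = 1.8855/2.0000 = 94.3%.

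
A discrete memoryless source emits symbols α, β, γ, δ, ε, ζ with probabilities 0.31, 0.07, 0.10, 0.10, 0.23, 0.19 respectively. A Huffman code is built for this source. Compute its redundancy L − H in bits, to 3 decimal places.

0.040 bits

Entropy H = −Σ p log₂ p ≈ 2.3996 bits.
Huffman merges: 7/100+1/10→17/100; 1/10+17/100→27/100; 19/100+23/100→21/50; 27/100+31/100→29/50; 21/50+29/50→1. L = 61/25 ≈ 2.4400.
L − H = 2.4400 − 2.3996 = 0.040 bits.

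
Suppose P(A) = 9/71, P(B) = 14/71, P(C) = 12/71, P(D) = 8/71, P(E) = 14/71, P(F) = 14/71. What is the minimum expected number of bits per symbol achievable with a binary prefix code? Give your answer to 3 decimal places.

Repeatedly combine the two least-probable nodes; the expected code length is the sum of the merged weights.
merge 8/71 + 9/71 → 17/71
merge 12/71 + 14/71 → 26/71
merge 14/71 + 14/71 → 28/71
merge 17/71 + 26/71 → 43/71
merge 28/71 + 43/71 → 1
L = 17/71 + 26/71 + 28/71 + 43/71 + 1 = 185/71 ≈ 2.606 bits/symbol.

2.606 bits/symbol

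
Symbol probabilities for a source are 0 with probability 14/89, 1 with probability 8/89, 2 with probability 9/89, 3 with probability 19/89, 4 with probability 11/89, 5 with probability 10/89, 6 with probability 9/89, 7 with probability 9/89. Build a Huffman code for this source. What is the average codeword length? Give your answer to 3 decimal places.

2.978 bits/symbol

Repeatedly combine the two least-probable nodes; the expected code length is the sum of the merged weights.
merge 8/89 + 9/89 → 17/89
merge 9/89 + 9/89 → 18/89
merge 10/89 + 11/89 → 21/89
merge 14/89 + 17/89 → 31/89
merge 18/89 + 19/89 → 37/89
merge 21/89 + 31/89 → 52/89
merge 37/89 + 52/89 → 1
L = 17/89 + 18/89 + 21/89 + 31/89 + 37/89 + 52/89 + 1 = 265/89 ≈ 2.978 bits/symbol.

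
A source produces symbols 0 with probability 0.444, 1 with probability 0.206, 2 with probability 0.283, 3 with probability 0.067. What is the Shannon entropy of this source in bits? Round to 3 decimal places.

H = −Σ pᵢ log₂ pᵢ.
−0.444·log₂(0.444) = 0.5201
−0.206·log₂(0.206) = 0.4695
−0.283·log₂(0.283) = 0.5154
−0.067·log₂(0.067) = 0.2613
Sum ≈ 1.7663 → 1.766 bits.

1.766 bits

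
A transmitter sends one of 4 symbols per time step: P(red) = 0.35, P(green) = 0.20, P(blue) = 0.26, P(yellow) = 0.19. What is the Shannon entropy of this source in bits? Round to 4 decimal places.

H = −Σ pᵢ log₂ pᵢ.
−0.35·log₂(0.35) = 0.5301
−0.20·log₂(0.20) = 0.4644
−0.26·log₂(0.26) = 0.5053
−0.19·log₂(0.19) = 0.4552
Sum ≈ 1.9550 → 1.9550 bits.

1.9550 bits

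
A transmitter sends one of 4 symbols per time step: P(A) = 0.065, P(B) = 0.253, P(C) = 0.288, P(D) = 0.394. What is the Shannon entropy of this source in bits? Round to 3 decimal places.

1.805 bits

H = −Σ pᵢ log₂ pᵢ.
−0.065·log₂(0.065) = 0.2563
−0.253·log₂(0.253) = 0.5016
−0.288·log₂(0.288) = 0.5172
−0.394·log₂(0.394) = 0.5294
Sum ≈ 1.8046 → 1.805 bits.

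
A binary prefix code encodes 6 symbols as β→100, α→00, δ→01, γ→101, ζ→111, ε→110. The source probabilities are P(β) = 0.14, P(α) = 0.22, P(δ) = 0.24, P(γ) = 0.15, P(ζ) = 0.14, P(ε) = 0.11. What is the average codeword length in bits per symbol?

2.54 bits/symbol

L̄ = Σ pᵢ·ℓᵢ = 0.14·3 + 0.22·2 + 0.24·2 + 0.15·3 + 0.14·3 + 0.11·3 = 2.54 bits/symbol.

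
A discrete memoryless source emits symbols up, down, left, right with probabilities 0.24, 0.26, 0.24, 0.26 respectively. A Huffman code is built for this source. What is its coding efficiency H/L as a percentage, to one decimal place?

99.9%

Entropy H = −Σ p log₂ p ≈ 1.9988 bits.
Huffman merges: 6/25+6/25→12/25; 13/50+13/50→13/25; 12/25+13/25→1. L = 2 ≈ 2.0000.
Efficiency = H/L = 1.9988/2.0000 = 99.9%.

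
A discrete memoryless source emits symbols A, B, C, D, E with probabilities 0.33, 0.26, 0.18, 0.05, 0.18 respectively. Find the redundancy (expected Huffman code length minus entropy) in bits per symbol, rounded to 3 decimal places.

0.090 bits

Entropy H = −Σ p log₂ p ≈ 2.1398 bits.
Huffman merges: 1/20+9/50→23/100; 9/50+23/100→41/100; 13/50+33/100→59/100; 41/100+59/100→1. L = 223/100 ≈ 2.2300.
L − H = 2.2300 − 2.1398 = 0.090 bits.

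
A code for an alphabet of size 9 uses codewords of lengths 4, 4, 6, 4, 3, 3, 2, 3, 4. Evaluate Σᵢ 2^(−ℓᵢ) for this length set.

0.890625

With common denominator 2^6 = 64: Σ 2^(−ℓᵢ) = 4/64 + 4/64 + 1/64 + 4/64 + 8/64 + 8/64 + 16/64 + 8/64 + 4/64 = 57/64 = 0.890625.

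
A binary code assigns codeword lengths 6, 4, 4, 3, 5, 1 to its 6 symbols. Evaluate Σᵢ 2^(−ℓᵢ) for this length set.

With common denominator 2^6 = 64: Σ 2^(−ℓᵢ) = 1/64 + 4/64 + 4/64 + 8/64 + 2/64 + 32/64 = 51/64 = 0.796875.

0.796875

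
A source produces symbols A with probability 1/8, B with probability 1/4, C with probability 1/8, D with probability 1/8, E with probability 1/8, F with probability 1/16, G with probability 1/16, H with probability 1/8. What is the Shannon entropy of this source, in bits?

2.875 bits

Each probability is a power of 1/2, so log₂(1/p) is an integer.
H = Σ p·log₂(1/p) = 1/8·3 + 1/4·2 + 1/8·3 + 1/8·3 + 1/8·3 + 1/16·4 + 1/16·4 + 1/8·3 = 2.875 bits.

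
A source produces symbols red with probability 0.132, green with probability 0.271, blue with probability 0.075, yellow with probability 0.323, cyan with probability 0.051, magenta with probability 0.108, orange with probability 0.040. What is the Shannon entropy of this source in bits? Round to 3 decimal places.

2.454 bits

H = −Σ pᵢ log₂ pᵢ.
−0.132·log₂(0.132) = 0.3856
−0.271·log₂(0.271) = 0.5105
−0.075·log₂(0.075) = 0.2803
−0.323·log₂(0.323) = 0.5266
−0.051·log₂(0.051) = 0.2190
−0.108·log₂(0.108) = 0.3468
−0.040·log₂(0.040) = 0.1858
Sum ≈ 2.4545 → 2.454 bits.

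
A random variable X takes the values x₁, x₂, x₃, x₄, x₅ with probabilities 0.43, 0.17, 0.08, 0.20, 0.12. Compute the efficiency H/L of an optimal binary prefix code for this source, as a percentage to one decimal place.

97.2%

Entropy H = −Σ p log₂ p ≈ 2.0811 bits.
Huffman merges: 2/25+3/25→1/5; 17/100+1/5→37/100; 1/5+37/100→57/100; 43/100+57/100→1. L = 107/50 ≈ 2.1400.
Efficiency = H/L = 2.0811/2.1400 = 97.2%.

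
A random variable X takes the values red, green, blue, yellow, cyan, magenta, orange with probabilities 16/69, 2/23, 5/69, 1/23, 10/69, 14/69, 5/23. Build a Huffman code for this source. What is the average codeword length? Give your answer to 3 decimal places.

2.667 bits/symbol

Repeatedly combine the two least-probable nodes; the expected code length is the sum of the merged weights.
merge 1/23 + 5/69 → 8/69
merge 2/23 + 8/69 → 14/69
merge 10/69 + 14/69 → 8/23
merge 14/69 + 5/23 → 29/69
merge 16/69 + 8/23 → 40/69
merge 29/69 + 40/69 → 1
L = 8/69 + 14/69 + 8/23 + 29/69 + 40/69 + 1 = 8/3 ≈ 2.667 bits/symbol.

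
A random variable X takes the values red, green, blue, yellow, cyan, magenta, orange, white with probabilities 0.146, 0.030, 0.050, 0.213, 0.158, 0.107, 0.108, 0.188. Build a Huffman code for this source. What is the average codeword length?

2.866 bits/symbol

Repeatedly combine the two least-probable nodes; the expected code length is the sum of the merged weights.
merge 3/100 + 1/20 → 2/25
merge 2/25 + 107/1000 → 187/1000
merge 27/250 + 73/500 → 127/500
merge 79/500 + 187/1000 → 69/200
merge 47/250 + 213/1000 → 401/1000
merge 127/500 + 69/200 → 599/1000
merge 401/1000 + 599/1000 → 1
L = 2/25 + 187/1000 + 127/500 + 69/200 + 401/1000 + 599/1000 + 1 = 1433/500 = 2.866 bits/symbol.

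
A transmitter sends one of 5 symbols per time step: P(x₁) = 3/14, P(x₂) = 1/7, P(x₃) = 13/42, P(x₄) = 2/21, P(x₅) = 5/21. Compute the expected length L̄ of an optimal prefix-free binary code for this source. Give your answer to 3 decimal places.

2.238 bits/symbol

Repeatedly combine the two least-probable nodes; the expected code length is the sum of the merged weights.
merge 2/21 + 1/7 → 5/21
merge 3/14 + 5/21 → 19/42
merge 5/21 + 13/42 → 23/42
merge 19/42 + 23/42 → 1
L = 5/21 + 19/42 + 23/42 + 1 = 47/21 ≈ 2.238 bits/symbol.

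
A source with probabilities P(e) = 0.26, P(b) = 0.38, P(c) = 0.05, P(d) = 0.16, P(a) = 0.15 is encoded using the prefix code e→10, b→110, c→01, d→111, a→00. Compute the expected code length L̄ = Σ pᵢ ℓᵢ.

2.54 bits/symbol

L̄ = Σ pᵢ·ℓᵢ = 0.26·2 + 0.38·3 + 0.05·2 + 0.16·3 + 0.15·2 = 2.54 bits/symbol.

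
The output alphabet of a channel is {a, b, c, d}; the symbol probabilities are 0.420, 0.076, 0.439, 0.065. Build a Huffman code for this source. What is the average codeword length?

1.702 bits/symbol

Repeatedly combine the two least-probable nodes; the expected code length is the sum of the merged weights.
merge 13/200 + 19/250 → 141/1000
merge 141/1000 + 21/50 → 561/1000
merge 439/1000 + 561/1000 → 1
L = 141/1000 + 561/1000 + 1 = 851/500 = 1.702 bits/symbol.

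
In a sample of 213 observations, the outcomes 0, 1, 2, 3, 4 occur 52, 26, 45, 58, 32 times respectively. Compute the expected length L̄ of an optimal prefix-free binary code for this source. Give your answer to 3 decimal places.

Probabilities are the counts divided by 213.
Repeatedly combine the two least-probable nodes; the expected code length is the sum of the merged weights.
merge 26/213 + 32/213 → 58/213
merge 15/71 + 52/213 → 97/213
merge 58/213 + 58/213 → 116/213
merge 97/213 + 116/213 → 1
L = 58/213 + 97/213 + 116/213 + 1 = 484/213 ≈ 2.272 bits/symbol.

2.272 bits/symbol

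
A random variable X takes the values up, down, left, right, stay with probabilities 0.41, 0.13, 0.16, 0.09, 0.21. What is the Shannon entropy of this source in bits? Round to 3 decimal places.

H = −Σ pᵢ log₂ pᵢ.
−0.41·log₂(0.41) = 0.5274
−0.13·log₂(0.13) = 0.3826
−0.16·log₂(0.16) = 0.4230
−0.09·log₂(0.09) = 0.3127
−0.21·log₂(0.21) = 0.4728
Sum ≈ 2.1185 → 2.119 bits.

2.119 bits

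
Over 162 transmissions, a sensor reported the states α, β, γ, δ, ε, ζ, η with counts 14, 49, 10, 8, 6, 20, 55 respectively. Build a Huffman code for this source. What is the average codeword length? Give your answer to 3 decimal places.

Probabilities are the counts divided by 162.
Repeatedly combine the two least-probable nodes; the expected code length is the sum of the merged weights.
merge 1/27 + 4/81 → 7/81
merge 5/81 + 7/81 → 4/27
merge 7/81 + 10/81 → 17/81
merge 4/27 + 17/81 → 29/81
merge 49/162 + 55/162 → 52/81
merge 29/81 + 52/81 → 1
L = 7/81 + 4/27 + 17/81 + 29/81 + 52/81 + 1 = 22/9 ≈ 2.444 bits/symbol.

2.444 bits/symbol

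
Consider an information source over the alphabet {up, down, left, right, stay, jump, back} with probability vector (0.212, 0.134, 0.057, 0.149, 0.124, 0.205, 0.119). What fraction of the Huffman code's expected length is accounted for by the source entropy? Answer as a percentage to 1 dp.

98.4%

Entropy H = −Σ p log₂ p ≈ 2.7154 bits.
Huffman merges: 57/1000+119/1000→22/125; 31/250+67/500→129/500; 149/1000+22/125→13/40; 41/200+53/250→417/1000; 129/500+13/40→583/1000; 417/1000+583/1000→1. L = 2759/1000 ≈ 2.7590.
Efficiency = H/L = 2.7154/2.7590 = 98.4%.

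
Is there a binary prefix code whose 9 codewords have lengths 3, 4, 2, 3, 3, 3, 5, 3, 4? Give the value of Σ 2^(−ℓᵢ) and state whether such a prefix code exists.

With common denominator 2^5 = 32: Σ 2^(−ℓᵢ) = 4/32 + 2/32 + 8/32 + 4/32 + 4/32 + 4/32 + 1/32 + 4/32 + 2/32 = 33/32 = 1.03125.
Kraft's inequality requires Σ ≤ 1; here Σ = 1.03125 > 1, so no such prefix code exists.

1.03125; no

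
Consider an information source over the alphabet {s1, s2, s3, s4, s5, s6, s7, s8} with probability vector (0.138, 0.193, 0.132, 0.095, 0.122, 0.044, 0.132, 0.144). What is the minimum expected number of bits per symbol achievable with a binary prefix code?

Repeatedly combine the two least-probable nodes; the expected code length is the sum of the merged weights.
merge 11/250 + 19/200 → 139/1000
merge 61/500 + 33/250 → 127/500
merge 33/250 + 69/500 → 27/100
merge 139/1000 + 18/125 → 283/1000
merge 193/1000 + 127/500 → 447/1000
merge 27/100 + 283/1000 → 553/1000
merge 447/1000 + 553/1000 → 1
L = 139/1000 + 127/500 + 27/100 + 283/1000 + 447/1000 + 553/1000 + 1 = 1473/500 = 2.946 bits/symbol.

2.946 bits/symbol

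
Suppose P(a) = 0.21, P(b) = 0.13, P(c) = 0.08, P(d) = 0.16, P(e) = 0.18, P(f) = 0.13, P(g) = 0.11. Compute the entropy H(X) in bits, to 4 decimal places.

H = −Σ pᵢ log₂ pᵢ.
−0.21·log₂(0.21) = 0.4728
−0.13·log₂(0.13) = 0.3826
−0.08·log₂(0.08) = 0.2915
−0.16·log₂(0.16) = 0.4230
−0.18·log₂(0.18) = 0.4453
−0.13·log₂(0.13) = 0.3826
−0.11·log₂(0.11) = 0.3503
Sum ≈ 2.7482 → 2.7482 bits.

2.7482 bits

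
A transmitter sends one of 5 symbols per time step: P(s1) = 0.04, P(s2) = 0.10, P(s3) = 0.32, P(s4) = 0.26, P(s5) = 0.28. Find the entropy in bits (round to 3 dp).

H = −Σ pᵢ log₂ pᵢ.
−0.04·log₂(0.04) = 0.1858
−0.10·log₂(0.10) = 0.3322
−0.32·log₂(0.32) = 0.5260
−0.26·log₂(0.26) = 0.5053
−0.28·log₂(0.28) = 0.5142
Sum ≈ 2.0635 → 2.063 bits.

2.063 bits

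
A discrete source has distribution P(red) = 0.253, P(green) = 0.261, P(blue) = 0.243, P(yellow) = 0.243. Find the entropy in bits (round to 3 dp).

1.999 bits

H = −Σ pᵢ log₂ pᵢ.
−0.253·log₂(0.253) = 0.5016
−0.261·log₂(0.261) = 0.5058
−0.243·log₂(0.243) = 0.4960
−0.243·log₂(0.243) = 0.4960
Sum ≈ 1.9993 → 1.999 bits.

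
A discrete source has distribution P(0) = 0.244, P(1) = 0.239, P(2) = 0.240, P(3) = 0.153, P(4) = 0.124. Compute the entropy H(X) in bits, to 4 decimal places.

2.2720 bits

H = −Σ pᵢ log₂ pᵢ.
−0.244·log₂(0.244) = 0.4966
−0.239·log₂(0.239) = 0.4935
−0.240·log₂(0.240) = 0.4941
−0.153·log₂(0.153) = 0.4144
−0.124·log₂(0.124) = 0.3734
Sum ≈ 2.2720 → 2.2720 bits.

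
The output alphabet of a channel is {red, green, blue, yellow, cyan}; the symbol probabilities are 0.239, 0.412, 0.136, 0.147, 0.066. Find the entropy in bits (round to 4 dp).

H = −Σ pᵢ log₂ pᵢ.
−0.239·log₂(0.239) = 0.4935
−0.412·log₂(0.412) = 0.5271
−0.136·log₂(0.136) = 0.3915
−0.147·log₂(0.147) = 0.4066
−0.066·log₂(0.066) = 0.2588
Sum ≈ 2.0775 → 2.0775 bits.

2.0775 bits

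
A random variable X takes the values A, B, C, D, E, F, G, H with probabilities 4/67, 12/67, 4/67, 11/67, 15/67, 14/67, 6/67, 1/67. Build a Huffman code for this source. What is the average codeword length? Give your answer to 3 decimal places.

Repeatedly combine the two least-probable nodes; the expected code length is the sum of the merged weights.
merge 1/67 + 4/67 → 5/67
merge 4/67 + 5/67 → 9/67
merge 6/67 + 9/67 → 15/67
merge 11/67 + 12/67 → 23/67
merge 14/67 + 15/67 → 29/67
merge 15/67 + 23/67 → 38/67
merge 29/67 + 38/67 → 1
L = 5/67 + 9/67 + 15/67 + 23/67 + 29/67 + 38/67 + 1 = 186/67 ≈ 2.776 bits/symbol.

2.776 bits/symbol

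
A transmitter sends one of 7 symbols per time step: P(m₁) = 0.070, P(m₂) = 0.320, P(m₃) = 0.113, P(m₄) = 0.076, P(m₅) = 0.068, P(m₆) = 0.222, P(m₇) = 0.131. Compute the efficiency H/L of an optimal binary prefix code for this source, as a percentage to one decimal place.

98.7%

Entropy H = −Σ p log₂ p ≈ 2.5625 bits.
Huffman merges: 17/250+7/100→69/500; 19/250+113/1000→189/1000; 131/1000+69/500→269/1000; 189/1000+111/500→411/1000; 269/1000+8/25→589/1000; 411/1000+589/1000→1. L = 649/250 ≈ 2.5960.
Efficiency = H/L = 2.5625/2.5960 = 98.7%.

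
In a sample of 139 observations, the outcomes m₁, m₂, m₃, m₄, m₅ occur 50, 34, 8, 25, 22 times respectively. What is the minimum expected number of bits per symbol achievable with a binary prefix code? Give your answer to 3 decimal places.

2.216 bits/symbol

Probabilities are the counts divided by 139.
Repeatedly combine the two least-probable nodes; the expected code length is the sum of the merged weights.
merge 8/139 + 22/139 → 30/139
merge 25/139 + 30/139 → 55/139
merge 34/139 + 50/139 → 84/139
merge 55/139 + 84/139 → 1
L = 30/139 + 55/139 + 84/139 + 1 = 308/139 ≈ 2.216 bits/symbol.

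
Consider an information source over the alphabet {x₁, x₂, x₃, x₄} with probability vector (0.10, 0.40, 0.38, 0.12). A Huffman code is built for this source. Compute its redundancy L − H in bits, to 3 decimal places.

0.062 bits

Entropy H = −Σ p log₂ p ≈ 1.7585 bits.
Huffman merges: 1/10+3/25→11/50; 11/50+19/50→3/5; 2/5+3/5→1. L = 91/50 ≈ 1.8200.
L − H = 1.8200 − 1.7585 = 0.062 bits.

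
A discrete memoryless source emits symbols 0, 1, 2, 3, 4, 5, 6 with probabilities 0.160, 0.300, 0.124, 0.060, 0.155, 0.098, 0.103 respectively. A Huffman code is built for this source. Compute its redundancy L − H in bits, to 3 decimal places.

Entropy H = −Σ p log₂ p ≈ 2.6441 bits.
Huffman merges: 3/50+49/500→79/500; 103/1000+31/250→227/1000; 31/200+79/500→313/1000; 4/25+227/1000→387/1000; 3/10+313/1000→613/1000; 387/1000+613/1000→1. L = 1349/500 ≈ 2.6980.
L − H = 2.6980 − 2.6441 = 0.054 bits.

0.054 bits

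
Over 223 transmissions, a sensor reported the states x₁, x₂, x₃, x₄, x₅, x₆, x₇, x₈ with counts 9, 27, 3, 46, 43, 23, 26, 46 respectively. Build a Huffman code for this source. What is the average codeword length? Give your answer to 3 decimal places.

2.798 bits/symbol

Probabilities are the counts divided by 223.
Repeatedly combine the two least-probable nodes; the expected code length is the sum of the merged weights.
merge 3/223 + 9/223 → 12/223
merge 12/223 + 23/223 → 35/223
merge 26/223 + 27/223 → 53/223
merge 35/223 + 43/223 → 78/223
merge 46/223 + 46/223 → 92/223
merge 53/223 + 78/223 → 131/223
merge 92/223 + 131/223 → 1
L = 12/223 + 35/223 + 53/223 + 78/223 + 92/223 + 131/223 + 1 = 624/223 ≈ 2.798 bits/symbol.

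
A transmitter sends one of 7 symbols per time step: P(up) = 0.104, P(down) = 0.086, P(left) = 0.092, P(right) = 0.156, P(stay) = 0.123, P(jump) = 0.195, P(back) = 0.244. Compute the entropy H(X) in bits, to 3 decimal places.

2.707 bits

H = −Σ pᵢ log₂ pᵢ.
−0.104·log₂(0.104) = 0.3396
−0.086·log₂(0.086) = 0.3044
−0.092·log₂(0.092) = 0.3167
−0.156·log₂(0.156) = 0.4181
−0.123·log₂(0.123) = 0.3719
−0.195·log₂(0.195) = 0.4599
−0.244·log₂(0.244) = 0.4966
Sum ≈ 2.7071 → 2.707 bits.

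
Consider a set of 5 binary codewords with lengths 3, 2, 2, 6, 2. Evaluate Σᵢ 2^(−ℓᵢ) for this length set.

With common denominator 2^6 = 64: Σ 2^(−ℓᵢ) = 8/64 + 16/64 + 16/64 + 1/64 + 16/64 = 57/64 = 0.890625.

0.890625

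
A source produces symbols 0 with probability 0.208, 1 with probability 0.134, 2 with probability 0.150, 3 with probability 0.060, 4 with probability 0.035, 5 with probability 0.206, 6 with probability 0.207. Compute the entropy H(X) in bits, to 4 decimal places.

H = −Σ pᵢ log₂ pᵢ.
−0.208·log₂(0.208) = 0.4712
−0.134·log₂(0.134) = 0.3886
−0.150·log₂(0.150) = 0.4105
−0.060·log₂(0.060) = 0.2435
−0.035·log₂(0.035) = 0.1693
−0.206·log₂(0.206) = 0.4695
−0.207·log₂(0.207) = 0.4704
Sum ≈ 2.6230 → 2.6230 bits.

2.6230 bits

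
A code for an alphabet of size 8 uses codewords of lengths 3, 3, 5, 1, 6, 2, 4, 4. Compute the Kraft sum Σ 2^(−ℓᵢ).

With common denominator 2^6 = 64: Σ 2^(−ℓᵢ) = 8/64 + 8/64 + 2/64 + 32/64 + 1/64 + 16/64 + 4/64 + 4/64 = 75/64 = 1.171875.

1.171875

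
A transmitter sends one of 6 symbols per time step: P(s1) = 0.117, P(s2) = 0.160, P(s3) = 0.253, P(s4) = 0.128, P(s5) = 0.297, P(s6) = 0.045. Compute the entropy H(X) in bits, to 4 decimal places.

H = −Σ pᵢ log₂ pᵢ.
−0.117·log₂(0.117) = 0.3622
−0.160·log₂(0.160) = 0.4230
−0.253·log₂(0.253) = 0.5016
−0.128·log₂(0.128) = 0.3796
−0.297·log₂(0.297) = 0.5202
−0.045·log₂(0.045) = 0.2013
Sum ≈ 2.3880 → 2.3880 bits.

2.3880 bits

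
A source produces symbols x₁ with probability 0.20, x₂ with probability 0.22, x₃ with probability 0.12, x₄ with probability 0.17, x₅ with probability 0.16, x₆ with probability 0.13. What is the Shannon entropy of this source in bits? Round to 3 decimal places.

H = −Σ pᵢ log₂ pᵢ.
−0.20·log₂(0.20) = 0.4644
−0.22·log₂(0.22) = 0.4806
−0.12·log₂(0.12) = 0.3671
−0.17·log₂(0.17) = 0.4346
−0.16·log₂(0.16) = 0.4230
−0.13·log₂(0.13) = 0.3826
Sum ≈ 2.5523 → 2.552 bits.

2.552 bits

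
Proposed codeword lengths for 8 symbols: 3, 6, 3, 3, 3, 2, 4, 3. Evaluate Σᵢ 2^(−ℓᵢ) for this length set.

0.953125

With common denominator 2^6 = 64: Σ 2^(−ℓᵢ) = 8/64 + 1/64 + 8/64 + 8/64 + 8/64 + 16/64 + 4/64 + 8/64 = 61/64 = 0.953125.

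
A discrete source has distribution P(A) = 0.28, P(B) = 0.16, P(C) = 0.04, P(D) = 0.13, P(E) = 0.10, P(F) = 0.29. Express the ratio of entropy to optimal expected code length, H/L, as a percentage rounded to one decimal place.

Entropy H = −Σ p log₂ p ≈ 2.3557 bits.
Huffman merges: 1/25+1/10→7/50; 13/100+7/50→27/100; 4/25+27/100→43/100; 7/25+29/100→57/100; 43/100+57/100→1. L = 241/100 ≈ 2.4100.
Efficiency = H/L = 2.3557/2.4100 = 97.7%.

97.7%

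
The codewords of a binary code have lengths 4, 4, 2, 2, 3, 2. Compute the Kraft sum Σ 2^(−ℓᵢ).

With common denominator 2^4 = 16: Σ 2^(−ℓᵢ) = 1/16 + 1/16 + 4/16 + 4/16 + 2/16 + 4/16 = 16/16 = 1.

1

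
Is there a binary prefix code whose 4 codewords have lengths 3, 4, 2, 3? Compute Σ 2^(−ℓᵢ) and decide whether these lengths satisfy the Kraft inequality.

0.5625; yes

With common denominator 2^4 = 16: Σ 2^(−ℓᵢ) = 2/16 + 1/16 + 4/16 + 2/16 = 9/16 = 0.5625.
Kraft's inequality requires Σ ≤ 1; here Σ = 0.5625 ≤ 1, so such a prefix code exists.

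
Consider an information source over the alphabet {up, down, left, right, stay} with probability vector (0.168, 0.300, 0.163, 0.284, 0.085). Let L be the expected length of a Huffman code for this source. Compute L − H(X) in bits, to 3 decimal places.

0.050 bits

Entropy H = −Σ p log₂ p ≈ 2.1981 bits.
Huffman merges: 17/200+163/1000→31/125; 21/125+31/125→52/125; 71/250+3/10→73/125; 52/125+73/125→1. L = 281/125 ≈ 2.2480.
L − H = 2.2480 − 2.1981 = 0.050 bits.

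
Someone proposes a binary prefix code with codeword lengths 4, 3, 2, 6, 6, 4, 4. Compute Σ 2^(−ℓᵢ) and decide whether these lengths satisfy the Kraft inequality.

With common denominator 2^6 = 64: Σ 2^(−ℓᵢ) = 4/64 + 8/64 + 16/64 + 1/64 + 1/64 + 4/64 + 4/64 = 38/64 = 0.59375.
Kraft's inequality requires Σ ≤ 1; here Σ = 0.59375 ≤ 1, so such a prefix code exists.

0.59375; yes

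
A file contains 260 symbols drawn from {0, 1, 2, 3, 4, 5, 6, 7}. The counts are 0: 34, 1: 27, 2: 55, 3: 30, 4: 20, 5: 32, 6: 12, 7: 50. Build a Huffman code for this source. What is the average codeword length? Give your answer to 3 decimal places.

Probabilities are the counts divided by 260.
Repeatedly combine the two least-probable nodes; the expected code length is the sum of the merged weights.
merge 3/65 + 1/13 → 8/65
merge 27/260 + 3/26 → 57/260
merge 8/65 + 8/65 → 16/65
merge 17/130 + 5/26 → 21/65
merge 11/52 + 57/260 → 28/65
merge 16/65 + 21/65 → 37/65
merge 28/65 + 37/65 → 1
L = 8/65 + 57/260 + 16/65 + 21/65 + 28/65 + 37/65 + 1 = 757/260 ≈ 2.912 bits/symbol.

2.912 bits/symbol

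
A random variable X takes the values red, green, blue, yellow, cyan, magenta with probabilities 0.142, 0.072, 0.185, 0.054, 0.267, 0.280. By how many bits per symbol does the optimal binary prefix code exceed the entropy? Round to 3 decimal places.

0.020 bits

Entropy H = −Σ p log₂ p ≈ 2.3738 bits.
Huffman merges: 27/500+9/125→63/500; 63/500+71/500→67/250; 37/200+267/1000→113/250; 67/250+7/25→137/250; 113/250+137/250→1. L = 1197/500 ≈ 2.3940.
L − H = 2.3940 − 2.3738 = 0.020 bits.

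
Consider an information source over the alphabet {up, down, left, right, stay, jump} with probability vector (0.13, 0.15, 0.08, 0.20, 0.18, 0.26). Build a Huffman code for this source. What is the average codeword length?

2.54 bits/symbol

Repeatedly combine the two least-probable nodes; the expected code length is the sum of the merged weights.
merge 2/25 + 13/100 → 21/100
merge 3/20 + 9/50 → 33/100
merge 1/5 + 21/100 → 41/100
merge 13/50 + 33/100 → 59/100
merge 41/100 + 59/100 → 1
L = 21/100 + 33/100 + 41/100 + 59/100 + 1 = 127/50 = 2.54 bits/symbol.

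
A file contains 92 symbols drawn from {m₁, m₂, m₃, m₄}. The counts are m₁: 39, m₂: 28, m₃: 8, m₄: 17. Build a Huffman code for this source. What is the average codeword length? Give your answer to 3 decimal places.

1.848 bits/symbol

Probabilities are the counts divided by 92.
Repeatedly combine the two least-probable nodes; the expected code length is the sum of the merged weights.
merge 2/23 + 17/92 → 25/92
merge 25/92 + 7/23 → 53/92
merge 39/92 + 53/92 → 1
L = 25/92 + 53/92 + 1 = 85/46 ≈ 1.848 bits/symbol.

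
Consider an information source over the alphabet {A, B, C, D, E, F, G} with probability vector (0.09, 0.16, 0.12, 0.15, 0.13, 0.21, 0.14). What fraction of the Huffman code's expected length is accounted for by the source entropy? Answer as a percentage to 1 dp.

99.1%

Entropy H = −Σ p log₂ p ≈ 2.7659 bits.
Huffman merges: 9/100+3/25→21/100; 13/100+7/50→27/100; 3/20+4/25→31/100; 21/100+21/100→21/50; 27/100+31/100→29/50; 21/50+29/50→1. L = 279/100 ≈ 2.7900.
Efficiency = H/L = 2.7659/2.7900 = 99.1%.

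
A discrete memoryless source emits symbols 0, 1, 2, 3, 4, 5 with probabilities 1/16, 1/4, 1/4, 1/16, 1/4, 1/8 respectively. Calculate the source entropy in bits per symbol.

2.375 bits

Each probability is a power of 1/2, so log₂(1/p) is an integer.
H = Σ p·log₂(1/p) = 1/16·4 + 1/4·2 + 1/4·2 + 1/16·4 + 1/4·2 + 1/8·3 = 2.375 bits.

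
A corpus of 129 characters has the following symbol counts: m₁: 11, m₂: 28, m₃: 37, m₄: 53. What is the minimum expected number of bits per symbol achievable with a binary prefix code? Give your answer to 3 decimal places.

Probabilities are the counts divided by 129.
Repeatedly combine the two least-probable nodes; the expected code length is the sum of the merged weights.
merge 11/129 + 28/129 → 13/43
merge 37/129 + 13/43 → 76/129
merge 53/129 + 76/129 → 1
L = 13/43 + 76/129 + 1 = 244/129 ≈ 1.891 bits/symbol.

1.891 bits/symbol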